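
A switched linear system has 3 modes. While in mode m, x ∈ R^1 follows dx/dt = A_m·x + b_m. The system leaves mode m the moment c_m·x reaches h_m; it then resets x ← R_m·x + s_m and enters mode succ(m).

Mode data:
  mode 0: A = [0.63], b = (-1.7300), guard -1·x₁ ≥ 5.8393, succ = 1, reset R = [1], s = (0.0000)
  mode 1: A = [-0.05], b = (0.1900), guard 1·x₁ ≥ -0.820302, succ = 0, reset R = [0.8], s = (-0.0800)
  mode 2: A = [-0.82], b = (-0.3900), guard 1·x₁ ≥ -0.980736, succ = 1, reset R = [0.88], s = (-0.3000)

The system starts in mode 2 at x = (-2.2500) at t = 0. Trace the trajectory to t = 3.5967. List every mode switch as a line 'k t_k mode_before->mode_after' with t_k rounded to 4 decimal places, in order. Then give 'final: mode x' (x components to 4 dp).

Mode 2: guard c·x = -0.9807 hit at Δt = 1.5322 (t = 1.5322), x⁻ = (-0.9807) → reset → x⁺ = (-1.1630), jump to mode 1
Mode 1: guard c·x = -0.8203 hit at Δt = 1.4312 (t = 2.9634), x⁻ = (-0.8203) → reset → x⁺ = (-0.7362), jump to mode 0
Mode 0: flow for 0.6333 to horizon, guard not reached → x = (-2.4436)

1 1.5322 2->1
2 2.9634 1->0
final: 0 -2.4436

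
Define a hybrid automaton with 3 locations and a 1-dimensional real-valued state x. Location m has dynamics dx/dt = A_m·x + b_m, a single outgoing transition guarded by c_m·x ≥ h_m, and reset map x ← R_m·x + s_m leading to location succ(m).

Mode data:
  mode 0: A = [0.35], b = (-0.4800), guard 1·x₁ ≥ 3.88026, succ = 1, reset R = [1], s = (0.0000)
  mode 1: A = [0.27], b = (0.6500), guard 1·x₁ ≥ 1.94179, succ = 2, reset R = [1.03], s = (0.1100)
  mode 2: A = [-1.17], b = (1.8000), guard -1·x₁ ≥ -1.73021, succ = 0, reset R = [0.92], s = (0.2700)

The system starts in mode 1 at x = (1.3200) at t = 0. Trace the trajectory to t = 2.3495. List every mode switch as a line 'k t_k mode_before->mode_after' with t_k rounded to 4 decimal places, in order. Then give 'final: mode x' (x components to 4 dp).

1 0.5714 1->2
2 1.5049 2->0
final: 0 2.0304

Mode 1: guard c·x = 1.9418 hit at Δt = 0.5714 (t = 0.5714), x⁻ = (1.9418) → reset → x⁺ = (2.1100), jump to mode 2
Mode 2: guard c·x = -1.7302 hit at Δt = 0.9335 (t = 1.5049), x⁻ = (1.7302) → reset → x⁺ = (1.8618), jump to mode 0
Mode 0: flow for 0.8446 to horizon, guard not reached → x = (2.0304)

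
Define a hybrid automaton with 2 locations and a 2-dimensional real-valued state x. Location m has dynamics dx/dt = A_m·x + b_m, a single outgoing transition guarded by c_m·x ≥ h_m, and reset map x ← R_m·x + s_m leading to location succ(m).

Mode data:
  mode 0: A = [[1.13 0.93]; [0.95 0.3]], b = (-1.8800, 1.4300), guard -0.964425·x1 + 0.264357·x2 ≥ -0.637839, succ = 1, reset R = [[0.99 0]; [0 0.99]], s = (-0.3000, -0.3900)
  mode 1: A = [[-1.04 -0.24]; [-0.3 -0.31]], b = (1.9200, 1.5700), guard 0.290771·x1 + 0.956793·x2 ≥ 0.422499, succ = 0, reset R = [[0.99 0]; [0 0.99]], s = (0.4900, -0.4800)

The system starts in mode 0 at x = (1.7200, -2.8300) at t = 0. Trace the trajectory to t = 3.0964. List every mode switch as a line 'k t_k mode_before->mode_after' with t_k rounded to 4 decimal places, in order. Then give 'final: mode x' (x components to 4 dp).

Mode 0: guard c·x = -0.6378 hit at Δt = 0.5385 (t = 0.5385), x⁻ = (0.1292, -1.9415) → reset → x⁺ = (-0.1721, -2.3121), jump to mode 1
Mode 1: guard c·x = 0.4225 hit at Δt = 1.4259 (t = 1.9644), x⁻ = (1.5240, -0.0216) → reset → x⁺ = (1.9988, -0.5014), jump to mode 0
Mode 0: flow for 1.1320 to horizon, guard not reached → x = (5.4925, 4.8851)

1 0.5385 0->1
2 1.9644 1->0
final: 0 5.4925 4.8851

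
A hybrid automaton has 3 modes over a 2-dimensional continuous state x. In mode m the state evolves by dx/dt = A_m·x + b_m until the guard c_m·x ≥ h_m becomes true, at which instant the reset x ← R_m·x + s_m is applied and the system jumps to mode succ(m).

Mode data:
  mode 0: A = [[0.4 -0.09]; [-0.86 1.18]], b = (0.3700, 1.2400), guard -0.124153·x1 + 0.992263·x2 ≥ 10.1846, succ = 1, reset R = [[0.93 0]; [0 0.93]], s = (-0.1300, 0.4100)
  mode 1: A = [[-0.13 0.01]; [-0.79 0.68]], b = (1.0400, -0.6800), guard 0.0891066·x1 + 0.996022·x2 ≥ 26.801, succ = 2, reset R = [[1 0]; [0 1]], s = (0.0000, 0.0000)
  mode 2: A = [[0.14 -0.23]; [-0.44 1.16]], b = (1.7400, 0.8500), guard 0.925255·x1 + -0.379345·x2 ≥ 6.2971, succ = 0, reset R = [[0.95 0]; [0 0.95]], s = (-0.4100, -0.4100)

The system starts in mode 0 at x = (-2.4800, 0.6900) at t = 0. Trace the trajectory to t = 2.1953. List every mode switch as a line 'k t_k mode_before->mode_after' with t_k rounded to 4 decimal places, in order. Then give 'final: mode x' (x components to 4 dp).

Mode 0: guard c·x = 10.1846 hit at Δt = 1.0306 (t = 1.0306), x⁻ = (-3.7275, 9.7976) → reset → x⁺ = (-3.5966, 9.5218), jump to mode 1
Mode 1: flow for 1.1647 to horizon, guard not reached → x = (-1.7940, 23.7489)

1 1.0306 0->1
final: 1 -1.7940 23.7489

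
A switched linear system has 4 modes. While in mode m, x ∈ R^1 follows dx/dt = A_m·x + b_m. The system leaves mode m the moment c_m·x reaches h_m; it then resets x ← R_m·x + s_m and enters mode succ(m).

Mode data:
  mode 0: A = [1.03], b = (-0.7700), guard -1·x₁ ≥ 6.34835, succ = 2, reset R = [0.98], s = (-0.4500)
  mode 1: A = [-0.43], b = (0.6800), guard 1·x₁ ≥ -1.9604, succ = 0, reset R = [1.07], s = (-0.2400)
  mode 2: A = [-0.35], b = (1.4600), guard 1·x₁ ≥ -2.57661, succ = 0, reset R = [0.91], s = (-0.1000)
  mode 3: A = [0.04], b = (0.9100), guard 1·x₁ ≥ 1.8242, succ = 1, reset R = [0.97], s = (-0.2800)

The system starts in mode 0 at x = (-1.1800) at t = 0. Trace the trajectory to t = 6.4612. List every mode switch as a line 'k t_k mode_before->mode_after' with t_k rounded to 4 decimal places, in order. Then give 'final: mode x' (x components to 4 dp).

1 1.2653 0->2
2 2.6203 2->0
3 3.3958 0->2
4 4.7508 2->0
5 5.5263 0->2
final: 2 -3.6456

Mode 0: guard c·x = 6.3483 hit at Δt = 1.2653 (t = 1.2653), x⁻ = (-6.3483) → reset → x⁺ = (-6.6714), jump to mode 2
Mode 2: guard c·x = -2.5766 hit at Δt = 1.3550 (t = 2.6203), x⁻ = (-2.5766) → reset → x⁺ = (-2.4447), jump to mode 0
Mode 0: guard c·x = 6.3483 hit at Δt = 0.7755 (t = 3.3958), x⁻ = (-6.3483) → reset → x⁺ = (-6.6714), jump to mode 2
Mode 2: guard c·x = -2.5766 hit at Δt = 1.3550 (t = 4.7508), x⁻ = (-2.5766) → reset → x⁺ = (-2.4447), jump to mode 0
Mode 0: guard c·x = 6.3483 hit at Δt = 0.7755 (t = 5.5263), x⁻ = (-6.3483) → reset → x⁺ = (-6.6714), jump to mode 2
Mode 2: flow for 0.9349 to horizon, guard not reached → x = (-3.6456)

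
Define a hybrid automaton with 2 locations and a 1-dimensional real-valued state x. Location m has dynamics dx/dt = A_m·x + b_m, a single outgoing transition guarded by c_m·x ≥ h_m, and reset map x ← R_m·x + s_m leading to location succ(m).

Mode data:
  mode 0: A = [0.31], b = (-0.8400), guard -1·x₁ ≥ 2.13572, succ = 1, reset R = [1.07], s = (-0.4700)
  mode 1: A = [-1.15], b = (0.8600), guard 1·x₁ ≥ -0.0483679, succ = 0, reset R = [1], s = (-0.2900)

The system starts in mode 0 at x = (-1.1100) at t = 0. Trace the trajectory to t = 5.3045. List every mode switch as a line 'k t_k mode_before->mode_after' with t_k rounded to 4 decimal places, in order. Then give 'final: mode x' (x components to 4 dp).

1 0.7673 0->1
2 2.0556 1->0
3 3.5509 0->1
4 4.8392 1->0
final: 0 -0.8114

Mode 0: guard c·x = 2.1357 hit at Δt = 0.7673 (t = 0.7673), x⁻ = (-2.1357) → reset → x⁺ = (-2.7552), jump to mode 1
Mode 1: guard c·x = -0.0484 hit at Δt = 1.2883 (t = 2.0556), x⁻ = (-0.0484) → reset → x⁺ = (-0.3384), jump to mode 0
Mode 0: guard c·x = 2.1357 hit at Δt = 1.4953 (t = 3.5509), x⁻ = (-2.1357) → reset → x⁺ = (-2.7552), jump to mode 1
Mode 1: guard c·x = -0.0484 hit at Δt = 1.2883 (t = 4.8392), x⁻ = (-0.0484) → reset → x⁺ = (-0.3384), jump to mode 0
Mode 0: flow for 0.4653 to horizon, guard not reached → x = (-0.8114)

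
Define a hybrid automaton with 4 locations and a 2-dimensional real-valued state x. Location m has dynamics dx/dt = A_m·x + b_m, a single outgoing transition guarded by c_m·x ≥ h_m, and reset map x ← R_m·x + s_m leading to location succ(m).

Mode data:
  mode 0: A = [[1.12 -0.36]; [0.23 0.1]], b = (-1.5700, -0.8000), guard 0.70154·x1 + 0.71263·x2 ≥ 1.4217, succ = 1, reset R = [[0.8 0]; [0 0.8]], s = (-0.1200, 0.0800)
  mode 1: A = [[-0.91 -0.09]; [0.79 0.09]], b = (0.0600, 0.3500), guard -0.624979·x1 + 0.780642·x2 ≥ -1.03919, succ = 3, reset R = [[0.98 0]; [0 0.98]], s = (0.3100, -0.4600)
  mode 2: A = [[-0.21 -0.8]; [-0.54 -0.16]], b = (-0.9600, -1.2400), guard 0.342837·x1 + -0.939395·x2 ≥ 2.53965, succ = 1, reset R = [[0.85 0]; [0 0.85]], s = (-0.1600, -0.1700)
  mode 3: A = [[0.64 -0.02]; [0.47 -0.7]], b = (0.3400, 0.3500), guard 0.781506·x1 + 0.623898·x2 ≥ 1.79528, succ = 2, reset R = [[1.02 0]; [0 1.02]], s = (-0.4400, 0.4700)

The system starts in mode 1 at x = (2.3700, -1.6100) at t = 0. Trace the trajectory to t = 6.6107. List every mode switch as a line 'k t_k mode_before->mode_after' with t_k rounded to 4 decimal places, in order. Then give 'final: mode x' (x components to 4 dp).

Mode 1: guard c·x = -1.0392 hit at Δt = 0.7742 (t = 0.7742), x⁻ = (1.2474, -0.3326) → reset → x⁺ = (1.5324, -0.7859), jump to mode 3
Mode 3: guard c·x = 1.7953 hit at Δt = 0.5003 (t = 1.2745), x⁻ = (2.3161, -0.0237) → reset → x⁺ = (1.9225, 0.4458), jump to mode 2
Mode 2: guard c·x = 2.5396 hit at Δt = 1.5034 (t = 2.7779), x⁻ = (1.2607, -2.2434) → reset → x⁺ = (0.9116, -2.0769), jump to mode 1
Mode 1: guard c·x = -1.0392 hit at Δt = 1.5307 (t = 4.3086), x⁻ = (0.3797, -1.0272) → reset → x⁺ = (0.6821, -1.4667), jump to mode 3
Mode 3: guard c·x = 1.7953 hit at Δt = 1.2143 (t = 5.5228), x⁻ = (2.1334, 0.2052) → reset → x⁺ = (1.7361, 0.6793), jump to mode 2
Mode 2: flow for 1.0879 to horizon, guard not reached → x = (0.7549, -1.2470)

1 0.7742 1->3
2 1.2745 3->2
3 2.7779 2->1
4 4.3086 1->3
5 5.5228 3->2
final: 2 0.7549 -1.2470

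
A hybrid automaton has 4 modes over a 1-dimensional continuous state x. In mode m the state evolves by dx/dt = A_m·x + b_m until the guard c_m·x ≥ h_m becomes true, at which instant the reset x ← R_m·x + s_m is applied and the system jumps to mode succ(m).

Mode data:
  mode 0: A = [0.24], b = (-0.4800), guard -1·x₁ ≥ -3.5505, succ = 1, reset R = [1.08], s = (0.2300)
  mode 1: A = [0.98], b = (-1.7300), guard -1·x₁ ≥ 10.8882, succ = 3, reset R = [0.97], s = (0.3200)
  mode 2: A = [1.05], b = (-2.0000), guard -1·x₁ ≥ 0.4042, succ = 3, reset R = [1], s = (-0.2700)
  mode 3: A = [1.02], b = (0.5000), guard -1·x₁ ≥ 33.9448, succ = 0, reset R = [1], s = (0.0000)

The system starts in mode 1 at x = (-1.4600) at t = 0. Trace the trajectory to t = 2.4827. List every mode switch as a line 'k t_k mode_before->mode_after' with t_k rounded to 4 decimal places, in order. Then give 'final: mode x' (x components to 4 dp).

Mode 1: guard c·x = 10.8882 hit at Δt = 1.3948 (t = 1.3948), x⁻ = (-10.8882) → reset → x⁺ = (-10.2416), jump to mode 3
Mode 3: flow for 1.0879 to horizon, guard not reached → x = (-30.0691)

1 1.3948 1->3
final: 3 -30.0691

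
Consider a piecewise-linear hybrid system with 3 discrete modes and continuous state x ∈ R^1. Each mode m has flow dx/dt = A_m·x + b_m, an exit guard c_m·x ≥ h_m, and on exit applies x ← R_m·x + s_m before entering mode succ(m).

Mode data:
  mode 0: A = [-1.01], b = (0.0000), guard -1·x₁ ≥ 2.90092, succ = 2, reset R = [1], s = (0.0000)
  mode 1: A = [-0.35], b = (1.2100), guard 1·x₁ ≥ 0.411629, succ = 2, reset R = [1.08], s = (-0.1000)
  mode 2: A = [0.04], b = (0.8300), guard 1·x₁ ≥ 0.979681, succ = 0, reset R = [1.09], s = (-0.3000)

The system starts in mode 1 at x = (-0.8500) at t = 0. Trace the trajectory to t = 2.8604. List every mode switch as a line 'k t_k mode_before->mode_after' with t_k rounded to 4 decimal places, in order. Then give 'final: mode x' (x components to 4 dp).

Mode 1: guard c·x = 0.4116 hit at Δt = 0.9903 (t = 0.9903), x⁻ = (0.4116) → reset → x⁺ = (0.3446), jump to mode 2
Mode 2: guard c·x = 0.9797 hit at Δt = 0.7416 (t = 1.7319), x⁻ = (0.9797) → reset → x⁺ = (0.7679), jump to mode 0
Mode 0: flow for 1.1285 to horizon, guard not reached → x = (0.2456)

1 0.9903 1->2
2 1.7319 2->0
final: 0 0.2456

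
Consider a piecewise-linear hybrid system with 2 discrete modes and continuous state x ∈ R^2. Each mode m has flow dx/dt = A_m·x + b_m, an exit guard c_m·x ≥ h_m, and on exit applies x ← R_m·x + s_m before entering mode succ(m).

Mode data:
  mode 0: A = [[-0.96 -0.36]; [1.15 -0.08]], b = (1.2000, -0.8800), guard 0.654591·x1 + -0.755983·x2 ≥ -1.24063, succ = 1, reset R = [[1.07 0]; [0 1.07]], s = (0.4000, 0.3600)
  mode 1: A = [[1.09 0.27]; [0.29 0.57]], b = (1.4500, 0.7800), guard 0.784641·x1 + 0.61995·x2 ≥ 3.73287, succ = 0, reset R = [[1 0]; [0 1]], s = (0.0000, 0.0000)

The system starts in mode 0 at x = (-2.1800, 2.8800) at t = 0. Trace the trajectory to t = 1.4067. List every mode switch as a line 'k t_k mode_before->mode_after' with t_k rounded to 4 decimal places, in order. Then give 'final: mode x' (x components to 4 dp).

Mode 0: guard c·x = -1.2406 hit at Δt = 0.7157 (t = 0.7157), x⁻ = (-0.7931, 0.9543) → reset → x⁺ = (-0.4487, 1.3811), jump to mode 1
Mode 1: flow for 0.6910 to horizon, guard not reached → x = (1.0737, 2.7448)

1 0.7157 0->1
final: 1 1.0737 2.7448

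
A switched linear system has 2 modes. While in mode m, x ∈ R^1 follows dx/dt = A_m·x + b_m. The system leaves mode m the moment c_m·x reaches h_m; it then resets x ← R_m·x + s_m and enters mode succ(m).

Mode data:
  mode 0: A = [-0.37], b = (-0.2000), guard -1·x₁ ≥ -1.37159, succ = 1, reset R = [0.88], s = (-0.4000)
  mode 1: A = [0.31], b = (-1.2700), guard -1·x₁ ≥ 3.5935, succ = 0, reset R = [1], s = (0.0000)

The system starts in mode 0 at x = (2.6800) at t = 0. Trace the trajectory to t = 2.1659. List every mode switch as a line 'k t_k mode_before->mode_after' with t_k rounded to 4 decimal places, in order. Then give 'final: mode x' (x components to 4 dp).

Mode 0: guard c·x = -1.3716 hit at Δt = 1.4090 (t = 1.4090), x⁻ = (1.3716) → reset → x⁺ = (0.8070), jump to mode 1
Mode 1: flow for 0.7569 to horizon, guard not reached → x = (-0.0630)

1 1.4090 0->1
final: 1 -0.0630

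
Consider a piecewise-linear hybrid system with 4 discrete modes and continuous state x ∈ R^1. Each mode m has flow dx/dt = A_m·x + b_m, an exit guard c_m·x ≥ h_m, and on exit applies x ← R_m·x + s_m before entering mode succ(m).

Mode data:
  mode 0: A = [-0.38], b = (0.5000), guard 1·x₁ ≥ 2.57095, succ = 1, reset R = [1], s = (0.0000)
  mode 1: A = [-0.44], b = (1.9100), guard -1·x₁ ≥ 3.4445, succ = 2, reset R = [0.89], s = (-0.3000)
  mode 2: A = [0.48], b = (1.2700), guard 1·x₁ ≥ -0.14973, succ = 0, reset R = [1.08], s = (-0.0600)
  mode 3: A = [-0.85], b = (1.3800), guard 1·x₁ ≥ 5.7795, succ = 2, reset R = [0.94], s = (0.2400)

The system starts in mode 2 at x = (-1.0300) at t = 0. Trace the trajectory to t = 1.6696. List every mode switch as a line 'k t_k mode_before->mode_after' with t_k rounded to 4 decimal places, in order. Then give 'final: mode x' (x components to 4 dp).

1 0.9060 2->0
final: 0 0.1655

Mode 2: guard c·x = -0.1497 hit at Δt = 0.9060 (t = 0.9060), x⁻ = (-0.1497) → reset → x⁺ = (-0.2217), jump to mode 0
Mode 0: flow for 0.7636 to horizon, guard not reached → x = (0.1655)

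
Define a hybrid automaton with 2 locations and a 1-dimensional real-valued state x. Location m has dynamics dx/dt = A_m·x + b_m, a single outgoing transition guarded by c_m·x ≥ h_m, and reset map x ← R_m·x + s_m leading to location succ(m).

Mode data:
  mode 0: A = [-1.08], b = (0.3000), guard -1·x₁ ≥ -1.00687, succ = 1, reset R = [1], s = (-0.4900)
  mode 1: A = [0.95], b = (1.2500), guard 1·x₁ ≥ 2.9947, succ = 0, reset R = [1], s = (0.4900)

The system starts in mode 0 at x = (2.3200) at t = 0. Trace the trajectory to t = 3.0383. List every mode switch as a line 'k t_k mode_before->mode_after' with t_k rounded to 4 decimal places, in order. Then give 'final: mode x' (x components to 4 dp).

Mode 0: guard c·x = -1.0069 hit at Δt = 0.9537 (t = 0.9537), x⁻ = (1.0069) → reset → x⁺ = (0.5169), jump to mode 1
Mode 1: guard c·x = 2.9947 hit at Δt = 0.9003 (t = 1.8540), x⁻ = (2.9947) → reset → x⁺ = (3.4847), jump to mode 0
Mode 0: flow for 1.1843 to horizon, guard not reached → x = (1.1703)

1 0.9537 0->1
2 1.8540 1->0
final: 0 1.1703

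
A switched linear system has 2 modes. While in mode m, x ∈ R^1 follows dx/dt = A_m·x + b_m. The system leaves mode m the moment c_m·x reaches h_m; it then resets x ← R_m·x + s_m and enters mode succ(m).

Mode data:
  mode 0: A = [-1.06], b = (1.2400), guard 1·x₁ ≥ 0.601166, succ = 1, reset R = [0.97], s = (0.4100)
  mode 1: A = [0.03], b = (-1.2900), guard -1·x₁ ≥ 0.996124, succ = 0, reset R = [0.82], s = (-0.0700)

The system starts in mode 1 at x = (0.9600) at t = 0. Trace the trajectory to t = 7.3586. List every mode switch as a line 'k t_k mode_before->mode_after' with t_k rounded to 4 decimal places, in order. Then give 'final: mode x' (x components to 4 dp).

1 1.5160 1->0
2 2.7288 0->1
3 4.2711 1->0
4 5.4839 0->1
5 7.0262 1->0
final: 0 -0.2760

Mode 1: guard c·x = 0.9961 hit at Δt = 1.5160 (t = 1.5160), x⁻ = (-0.9961) → reset → x⁺ = (-0.8868), jump to mode 0
Mode 0: guard c·x = 0.6012 hit at Δt = 1.2128 (t = 2.7288), x⁻ = (0.6012) → reset → x⁺ = (0.9931), jump to mode 1
Mode 1: guard c·x = 0.9961 hit at Δt = 1.5423 (t = 4.2711), x⁻ = (-0.9961) → reset → x⁺ = (-0.8868), jump to mode 0
Mode 0: guard c·x = 0.6012 hit at Δt = 1.2128 (t = 5.4839), x⁻ = (0.6012) → reset → x⁺ = (0.9931), jump to mode 1
Mode 1: guard c·x = 0.9961 hit at Δt = 1.5423 (t = 7.0262), x⁻ = (-0.9961) → reset → x⁺ = (-0.8868), jump to mode 0
Mode 0: flow for 0.3324 to horizon, guard not reached → x = (-0.2760)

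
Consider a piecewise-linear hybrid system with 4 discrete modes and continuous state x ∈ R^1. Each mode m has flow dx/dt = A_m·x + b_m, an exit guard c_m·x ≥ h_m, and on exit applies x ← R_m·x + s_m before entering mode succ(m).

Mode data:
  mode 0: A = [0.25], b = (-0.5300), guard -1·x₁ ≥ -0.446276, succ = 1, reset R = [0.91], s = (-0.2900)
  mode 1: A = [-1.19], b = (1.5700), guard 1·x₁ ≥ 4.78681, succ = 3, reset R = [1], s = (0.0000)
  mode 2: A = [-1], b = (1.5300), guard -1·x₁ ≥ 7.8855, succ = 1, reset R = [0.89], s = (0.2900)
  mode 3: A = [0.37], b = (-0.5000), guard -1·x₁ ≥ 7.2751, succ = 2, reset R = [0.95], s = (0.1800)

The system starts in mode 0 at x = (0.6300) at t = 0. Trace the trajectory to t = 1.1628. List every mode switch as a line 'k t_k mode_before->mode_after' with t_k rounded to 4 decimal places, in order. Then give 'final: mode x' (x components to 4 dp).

Mode 0: guard c·x = -0.4463 hit at Δt = 0.4651 (t = 0.4651), x⁻ = (0.4463) → reset → x⁺ = (0.1161), jump to mode 1
Mode 1: flow for 0.6977 to horizon, guard not reached → x = (0.7948)

1 0.4651 0->1
final: 1 0.7948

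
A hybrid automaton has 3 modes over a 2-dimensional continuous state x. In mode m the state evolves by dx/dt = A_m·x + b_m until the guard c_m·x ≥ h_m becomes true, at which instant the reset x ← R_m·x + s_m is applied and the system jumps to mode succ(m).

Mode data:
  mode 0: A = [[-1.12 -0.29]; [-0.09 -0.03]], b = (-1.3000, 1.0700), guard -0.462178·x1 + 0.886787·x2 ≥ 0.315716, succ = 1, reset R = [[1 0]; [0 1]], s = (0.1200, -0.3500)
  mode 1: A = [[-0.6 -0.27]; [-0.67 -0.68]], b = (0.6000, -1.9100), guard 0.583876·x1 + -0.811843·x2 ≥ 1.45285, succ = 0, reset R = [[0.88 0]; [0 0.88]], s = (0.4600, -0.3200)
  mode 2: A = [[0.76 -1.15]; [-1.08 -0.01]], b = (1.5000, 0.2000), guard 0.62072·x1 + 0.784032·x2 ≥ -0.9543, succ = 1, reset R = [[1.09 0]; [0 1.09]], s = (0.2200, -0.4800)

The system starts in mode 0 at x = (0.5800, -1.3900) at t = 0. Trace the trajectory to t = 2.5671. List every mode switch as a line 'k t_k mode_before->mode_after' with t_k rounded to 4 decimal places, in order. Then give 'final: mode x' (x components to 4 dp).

Mode 0: guard c·x = 0.3157 hit at Δt = 1.2804 (t = 1.2804), x⁻ = (-0.6418, 0.0215) → reset → x⁺ = (-0.5218, -0.3285), jump to mode 1
Mode 1: guard c·x = 1.4528 hit at Δt = 0.9845 (t = 2.2649), x⁻ = (0.3592, -1.5312) → reset → x⁺ = (0.7761, -1.6675), jump to mode 0
Mode 0: flow for 0.3022 to horizon, guard not reached → x = (0.3314, -1.3452)

1 1.2804 0->1
2 2.2649 1->0
final: 0 0.3314 -1.3452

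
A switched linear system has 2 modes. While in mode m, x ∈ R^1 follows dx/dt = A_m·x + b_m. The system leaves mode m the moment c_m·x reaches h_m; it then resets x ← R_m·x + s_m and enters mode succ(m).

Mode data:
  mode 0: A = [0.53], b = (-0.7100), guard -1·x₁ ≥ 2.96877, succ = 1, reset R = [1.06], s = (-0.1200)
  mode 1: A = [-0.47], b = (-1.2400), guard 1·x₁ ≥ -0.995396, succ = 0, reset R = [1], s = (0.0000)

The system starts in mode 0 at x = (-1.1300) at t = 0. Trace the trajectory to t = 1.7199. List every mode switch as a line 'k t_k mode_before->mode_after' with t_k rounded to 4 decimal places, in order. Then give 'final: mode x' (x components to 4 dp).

Mode 0: guard c·x = 2.9688 hit at Δt = 1.0500 (t = 1.0500), x⁻ = (-2.9688) → reset → x⁺ = (-3.2669), jump to mode 1
Mode 1: flow for 0.6699 to horizon, guard not reached → x = (-3.0971)

1 1.0500 0->1
final: 1 -3.0971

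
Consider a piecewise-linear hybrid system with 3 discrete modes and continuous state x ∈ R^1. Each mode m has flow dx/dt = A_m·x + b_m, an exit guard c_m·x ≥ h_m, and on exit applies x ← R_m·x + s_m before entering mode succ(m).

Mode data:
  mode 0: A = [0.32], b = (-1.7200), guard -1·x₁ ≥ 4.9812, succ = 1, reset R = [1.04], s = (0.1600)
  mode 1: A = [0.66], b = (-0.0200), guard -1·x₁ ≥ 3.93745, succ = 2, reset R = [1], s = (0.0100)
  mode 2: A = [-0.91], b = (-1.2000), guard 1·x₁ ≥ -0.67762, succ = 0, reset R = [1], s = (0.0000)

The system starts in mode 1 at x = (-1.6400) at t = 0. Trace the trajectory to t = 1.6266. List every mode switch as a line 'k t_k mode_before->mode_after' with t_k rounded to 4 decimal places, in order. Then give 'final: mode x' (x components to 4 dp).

Mode 1: guard c·x = 3.9375 hit at Δt = 1.3109 (t = 1.3109), x⁻ = (-3.9375) → reset → x⁺ = (-3.9275), jump to mode 2
Mode 2: flow for 0.3157 to horizon, guard not reached → x = (-3.2760)

1 1.3109 1->2
final: 2 -3.2760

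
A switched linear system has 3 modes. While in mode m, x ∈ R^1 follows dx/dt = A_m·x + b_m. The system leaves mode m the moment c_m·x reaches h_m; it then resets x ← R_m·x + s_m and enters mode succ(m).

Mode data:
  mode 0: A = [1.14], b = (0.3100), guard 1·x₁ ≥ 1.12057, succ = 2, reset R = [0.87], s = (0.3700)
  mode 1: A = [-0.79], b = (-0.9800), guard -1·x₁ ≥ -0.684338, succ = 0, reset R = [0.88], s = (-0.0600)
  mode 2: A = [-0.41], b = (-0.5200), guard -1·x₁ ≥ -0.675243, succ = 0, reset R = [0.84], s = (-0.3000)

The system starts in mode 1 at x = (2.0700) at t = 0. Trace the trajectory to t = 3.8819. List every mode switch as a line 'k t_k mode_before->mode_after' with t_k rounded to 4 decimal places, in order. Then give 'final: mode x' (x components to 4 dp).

Mode 1: guard c·x = -0.6843 hit at Δt = 0.6864 (t = 0.6864), x⁻ = (0.6843) → reset → x⁺ = (0.5422), jump to mode 0
Mode 0: guard c·x = 1.1206 hit at Δt = 0.4708 (t = 1.1572), x⁻ = (1.1206) → reset → x⁺ = (1.3449), jump to mode 2
Mode 2: guard c·x = -0.6752 hit at Δt = 0.7221 (t = 1.8793), x⁻ = (0.6752) → reset → x⁺ = (0.2672), jump to mode 0
Mode 0: guard c·x = 1.1206 hit at Δt = 0.8324 (t = 2.7117), x⁻ = (1.1206) → reset → x⁺ = (1.3449), jump to mode 2
Mode 2: guard c·x = -0.6752 hit at Δt = 0.7221 (t = 3.4338), x⁻ = (0.6752) → reset → x⁺ = (0.2672), jump to mode 0
Mode 0: flow for 0.4481 to horizon, guard not reached → x = (0.6267)

1 0.6864 1->0
2 1.1572 0->2
3 1.8793 2->0
4 2.7117 0->2
5 3.4338 2->0
final: 0 0.6267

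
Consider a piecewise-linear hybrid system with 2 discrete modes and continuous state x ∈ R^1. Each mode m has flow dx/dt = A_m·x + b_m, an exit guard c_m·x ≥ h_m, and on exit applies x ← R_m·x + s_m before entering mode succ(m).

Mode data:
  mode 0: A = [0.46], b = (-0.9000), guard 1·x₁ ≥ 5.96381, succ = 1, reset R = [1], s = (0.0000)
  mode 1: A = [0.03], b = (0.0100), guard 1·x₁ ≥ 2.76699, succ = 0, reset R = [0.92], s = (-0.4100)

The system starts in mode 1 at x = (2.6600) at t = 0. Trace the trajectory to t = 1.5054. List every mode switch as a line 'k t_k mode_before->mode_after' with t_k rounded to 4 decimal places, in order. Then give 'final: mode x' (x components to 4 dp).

1 1.1706 1->0
final: 0 2.1654

Mode 1: guard c·x = 2.7670 hit at Δt = 1.1706 (t = 1.1706), x⁻ = (2.7670) → reset → x⁺ = (2.1356), jump to mode 0
Mode 0: flow for 0.3348 to horizon, guard not reached → x = (2.1654)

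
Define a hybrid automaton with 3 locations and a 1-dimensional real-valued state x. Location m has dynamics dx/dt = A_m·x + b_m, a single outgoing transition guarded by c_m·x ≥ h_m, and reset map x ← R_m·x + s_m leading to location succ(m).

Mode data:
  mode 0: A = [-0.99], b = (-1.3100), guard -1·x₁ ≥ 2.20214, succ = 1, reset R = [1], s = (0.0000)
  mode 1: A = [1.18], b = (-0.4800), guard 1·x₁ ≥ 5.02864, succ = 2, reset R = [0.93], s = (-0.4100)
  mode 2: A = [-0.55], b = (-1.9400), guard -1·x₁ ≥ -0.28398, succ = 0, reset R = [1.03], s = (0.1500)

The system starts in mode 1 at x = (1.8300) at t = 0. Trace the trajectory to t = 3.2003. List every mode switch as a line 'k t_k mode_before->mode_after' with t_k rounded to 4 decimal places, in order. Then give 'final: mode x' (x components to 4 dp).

1 0.9982 1->2
2 2.2989 2->0
final: 0 -0.5999

Mode 1: guard c·x = 5.0286 hit at Δt = 0.9982 (t = 0.9982), x⁻ = (5.0286) → reset → x⁺ = (4.2666), jump to mode 2
Mode 2: guard c·x = -0.2840 hit at Δt = 1.3007 (t = 2.2989), x⁻ = (0.2840) → reset → x⁺ = (0.4425), jump to mode 0
Mode 0: flow for 0.9014 to horizon, guard not reached → x = (-0.5999)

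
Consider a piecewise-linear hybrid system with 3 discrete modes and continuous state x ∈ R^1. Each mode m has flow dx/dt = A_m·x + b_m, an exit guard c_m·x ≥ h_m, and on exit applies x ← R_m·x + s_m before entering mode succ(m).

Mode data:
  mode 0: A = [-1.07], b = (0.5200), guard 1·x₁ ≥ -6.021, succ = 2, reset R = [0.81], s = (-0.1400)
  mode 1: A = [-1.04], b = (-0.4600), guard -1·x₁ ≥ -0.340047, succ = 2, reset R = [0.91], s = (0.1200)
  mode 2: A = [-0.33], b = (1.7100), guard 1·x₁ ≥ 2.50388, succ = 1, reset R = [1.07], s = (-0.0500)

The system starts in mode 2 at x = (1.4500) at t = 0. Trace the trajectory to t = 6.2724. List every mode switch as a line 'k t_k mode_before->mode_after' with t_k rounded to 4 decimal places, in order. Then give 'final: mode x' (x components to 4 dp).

1 1.0056 2->1
2 2.3206 1->2
3 4.0588 2->1
4 5.3738 1->2
final: 2 1.6490

Mode 2: guard c·x = 2.5039 hit at Δt = 1.0056 (t = 1.0056), x⁻ = (2.5039) → reset → x⁺ = (2.6292), jump to mode 1
Mode 1: guard c·x = -0.3400 hit at Δt = 1.3150 (t = 2.3206), x⁻ = (0.3400) → reset → x⁺ = (0.4294), jump to mode 2
Mode 2: guard c·x = 2.5039 hit at Δt = 1.7382 (t = 4.0588), x⁻ = (2.5039) → reset → x⁺ = (2.6292), jump to mode 1
Mode 1: guard c·x = -0.3400 hit at Δt = 1.3150 (t = 5.3738), x⁻ = (0.3400) → reset → x⁺ = (0.4294), jump to mode 2
Mode 2: flow for 0.8986 to horizon, guard not reached → x = (1.6490)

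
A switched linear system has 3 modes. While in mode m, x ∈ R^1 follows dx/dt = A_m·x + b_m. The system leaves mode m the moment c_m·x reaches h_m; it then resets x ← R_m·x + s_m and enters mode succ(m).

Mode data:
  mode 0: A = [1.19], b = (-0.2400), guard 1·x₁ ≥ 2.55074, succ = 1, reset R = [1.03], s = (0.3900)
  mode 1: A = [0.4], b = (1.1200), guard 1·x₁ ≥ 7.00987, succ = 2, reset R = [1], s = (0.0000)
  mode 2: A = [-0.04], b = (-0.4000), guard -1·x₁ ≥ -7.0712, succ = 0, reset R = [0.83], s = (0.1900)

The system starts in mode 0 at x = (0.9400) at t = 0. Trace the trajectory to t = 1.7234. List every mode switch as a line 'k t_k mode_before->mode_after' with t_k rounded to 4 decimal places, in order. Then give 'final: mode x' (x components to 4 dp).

1 0.9726 0->1
final: 1 5.0550

Mode 0: guard c·x = 2.5507 hit at Δt = 0.9726 (t = 0.9726), x⁻ = (2.5507) → reset → x⁺ = (3.0173), jump to mode 1
Mode 1: flow for 0.7508 to horizon, guard not reached → x = (5.0550)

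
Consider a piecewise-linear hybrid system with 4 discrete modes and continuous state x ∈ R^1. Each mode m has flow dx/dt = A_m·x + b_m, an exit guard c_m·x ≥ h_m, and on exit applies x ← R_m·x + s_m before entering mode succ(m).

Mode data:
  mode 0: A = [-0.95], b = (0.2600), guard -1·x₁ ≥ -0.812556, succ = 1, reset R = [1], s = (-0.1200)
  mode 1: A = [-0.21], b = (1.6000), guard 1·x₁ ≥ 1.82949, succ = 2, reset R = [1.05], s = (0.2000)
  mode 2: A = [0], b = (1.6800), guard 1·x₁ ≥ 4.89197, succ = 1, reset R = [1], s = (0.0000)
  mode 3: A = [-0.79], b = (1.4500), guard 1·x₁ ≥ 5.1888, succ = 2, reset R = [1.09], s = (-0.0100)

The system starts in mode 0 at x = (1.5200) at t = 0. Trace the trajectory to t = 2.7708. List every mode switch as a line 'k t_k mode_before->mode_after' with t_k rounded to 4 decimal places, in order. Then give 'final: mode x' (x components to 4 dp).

1 0.8826 0->1
2 1.7364 1->2
final: 2 3.8588

Mode 0: guard c·x = -0.8126 hit at Δt = 0.8826 (t = 0.8826), x⁻ = (0.8126) → reset → x⁺ = (0.6926), jump to mode 1
Mode 1: guard c·x = 1.8295 hit at Δt = 0.8538 (t = 1.7364), x⁻ = (1.8295) → reset → x⁺ = (2.1210), jump to mode 2
Mode 2: flow for 1.0344 to horizon, guard not reached → x = (3.8588)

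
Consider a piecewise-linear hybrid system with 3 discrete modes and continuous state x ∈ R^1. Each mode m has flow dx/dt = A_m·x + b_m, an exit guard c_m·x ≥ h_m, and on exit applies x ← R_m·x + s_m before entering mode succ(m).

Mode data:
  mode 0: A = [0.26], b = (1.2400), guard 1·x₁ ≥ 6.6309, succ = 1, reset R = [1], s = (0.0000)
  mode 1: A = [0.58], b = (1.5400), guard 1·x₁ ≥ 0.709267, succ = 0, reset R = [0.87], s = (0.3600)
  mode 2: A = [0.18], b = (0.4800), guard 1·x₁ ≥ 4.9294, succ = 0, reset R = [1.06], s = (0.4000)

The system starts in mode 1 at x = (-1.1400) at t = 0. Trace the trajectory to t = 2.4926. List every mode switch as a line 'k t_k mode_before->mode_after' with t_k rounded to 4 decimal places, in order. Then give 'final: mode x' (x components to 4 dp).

1 1.3754 1->0
final: 0 2.9139

Mode 1: guard c·x = 0.7093 hit at Δt = 1.3754 (t = 1.3754), x⁻ = (0.7093) → reset → x⁺ = (0.9771), jump to mode 0
Mode 0: flow for 1.1172 to horizon, guard not reached → x = (2.9139)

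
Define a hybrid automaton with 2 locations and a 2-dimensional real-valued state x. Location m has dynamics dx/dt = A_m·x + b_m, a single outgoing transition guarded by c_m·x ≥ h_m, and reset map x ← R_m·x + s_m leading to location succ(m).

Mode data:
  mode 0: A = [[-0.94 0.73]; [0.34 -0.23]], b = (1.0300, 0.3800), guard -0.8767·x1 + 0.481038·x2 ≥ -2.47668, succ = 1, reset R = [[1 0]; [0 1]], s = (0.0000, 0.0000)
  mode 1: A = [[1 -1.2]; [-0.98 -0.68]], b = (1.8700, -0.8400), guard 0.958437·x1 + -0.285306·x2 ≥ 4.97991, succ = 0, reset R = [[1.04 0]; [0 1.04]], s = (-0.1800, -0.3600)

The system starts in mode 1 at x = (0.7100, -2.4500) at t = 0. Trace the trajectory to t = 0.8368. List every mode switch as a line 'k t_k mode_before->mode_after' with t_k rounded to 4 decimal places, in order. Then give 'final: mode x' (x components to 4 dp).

Mode 1: guard c·x = 4.9799 hit at Δt = 0.4843 (t = 0.4843), x⁻ = (4.2770, -3.0868) → reset → x⁺ = (4.2681, -3.5702), jump to mode 0
Mode 0: flow for 0.3525 to horizon, guard not reached → x = (2.6882, -2.7713)

1 0.4843 1->0
final: 0 2.6882 -2.7713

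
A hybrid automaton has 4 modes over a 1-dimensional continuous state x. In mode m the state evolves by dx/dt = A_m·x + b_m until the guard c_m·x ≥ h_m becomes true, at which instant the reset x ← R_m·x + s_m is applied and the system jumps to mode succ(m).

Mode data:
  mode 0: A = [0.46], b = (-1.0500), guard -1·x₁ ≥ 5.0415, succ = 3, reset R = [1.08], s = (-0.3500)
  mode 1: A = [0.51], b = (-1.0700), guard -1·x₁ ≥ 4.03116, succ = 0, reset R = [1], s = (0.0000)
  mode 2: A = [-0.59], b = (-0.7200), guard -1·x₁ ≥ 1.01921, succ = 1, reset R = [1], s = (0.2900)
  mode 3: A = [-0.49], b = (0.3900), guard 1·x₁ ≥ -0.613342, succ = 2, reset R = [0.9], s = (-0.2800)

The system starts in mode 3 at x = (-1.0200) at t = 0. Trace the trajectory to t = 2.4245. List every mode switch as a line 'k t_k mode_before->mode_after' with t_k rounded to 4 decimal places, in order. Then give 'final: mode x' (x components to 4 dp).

1 0.5174 3->2
2 1.6325 2->1
final: 1 -2.1363

Mode 3: guard c·x = -0.6133 hit at Δt = 0.5174 (t = 0.5174), x⁻ = (-0.6133) → reset → x⁺ = (-0.8320), jump to mode 2
Mode 2: guard c·x = 1.0192 hit at Δt = 1.1151 (t = 1.6325), x⁻ = (-1.0192) → reset → x⁺ = (-0.7292), jump to mode 1
Mode 1: flow for 0.7920 to horizon, guard not reached → x = (-2.1363)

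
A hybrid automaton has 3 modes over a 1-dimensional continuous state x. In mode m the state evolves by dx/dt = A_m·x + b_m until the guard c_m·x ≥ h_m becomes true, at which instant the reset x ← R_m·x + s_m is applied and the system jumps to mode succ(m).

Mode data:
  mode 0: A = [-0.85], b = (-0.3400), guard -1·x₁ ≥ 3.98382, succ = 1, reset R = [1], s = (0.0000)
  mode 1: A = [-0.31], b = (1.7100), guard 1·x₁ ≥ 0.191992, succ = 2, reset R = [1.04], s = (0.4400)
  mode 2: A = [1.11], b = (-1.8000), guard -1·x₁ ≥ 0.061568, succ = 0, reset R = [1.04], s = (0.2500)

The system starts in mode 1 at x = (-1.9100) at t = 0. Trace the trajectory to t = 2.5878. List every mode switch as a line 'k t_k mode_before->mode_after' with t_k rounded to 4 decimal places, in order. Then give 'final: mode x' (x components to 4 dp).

Mode 1: guard c·x = 0.1920 hit at Δt = 1.0734 (t = 1.0734), x⁻ = (0.1920) → reset → x⁺ = (0.6397), jump to mode 2
Mode 2: guard c·x = 0.0616 hit at Δt = 0.4855 (t = 1.5589), x⁻ = (-0.0616) → reset → x⁺ = (0.1860), jump to mode 0
Mode 0: flow for 1.0289 to horizon, guard not reached → x = (-0.1556)

1 1.0734 1->2
2 1.5589 2->0
final: 0 -0.1556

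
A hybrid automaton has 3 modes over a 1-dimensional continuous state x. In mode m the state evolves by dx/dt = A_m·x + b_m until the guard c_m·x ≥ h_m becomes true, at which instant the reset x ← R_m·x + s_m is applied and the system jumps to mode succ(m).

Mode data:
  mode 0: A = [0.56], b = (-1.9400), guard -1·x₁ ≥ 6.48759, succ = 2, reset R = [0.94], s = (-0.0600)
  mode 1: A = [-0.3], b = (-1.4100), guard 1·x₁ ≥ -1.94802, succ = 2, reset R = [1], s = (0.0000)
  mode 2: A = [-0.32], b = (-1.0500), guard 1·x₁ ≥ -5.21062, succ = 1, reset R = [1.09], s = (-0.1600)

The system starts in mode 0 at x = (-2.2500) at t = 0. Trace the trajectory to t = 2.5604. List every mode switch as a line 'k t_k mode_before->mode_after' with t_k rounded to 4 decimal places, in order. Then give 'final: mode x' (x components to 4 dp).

1 0.9907 0->2
2 2.2394 2->1
final: 1 -5.7350

Mode 0: guard c·x = 6.4876 hit at Δt = 0.9907 (t = 0.9907), x⁻ = (-6.4876) → reset → x⁺ = (-6.1583), jump to mode 2
Mode 2: guard c·x = -5.2106 hit at Δt = 1.2487 (t = 2.2394), x⁻ = (-5.2106) → reset → x⁺ = (-5.8396), jump to mode 1
Mode 1: flow for 0.3210 to horizon, guard not reached → x = (-5.7350)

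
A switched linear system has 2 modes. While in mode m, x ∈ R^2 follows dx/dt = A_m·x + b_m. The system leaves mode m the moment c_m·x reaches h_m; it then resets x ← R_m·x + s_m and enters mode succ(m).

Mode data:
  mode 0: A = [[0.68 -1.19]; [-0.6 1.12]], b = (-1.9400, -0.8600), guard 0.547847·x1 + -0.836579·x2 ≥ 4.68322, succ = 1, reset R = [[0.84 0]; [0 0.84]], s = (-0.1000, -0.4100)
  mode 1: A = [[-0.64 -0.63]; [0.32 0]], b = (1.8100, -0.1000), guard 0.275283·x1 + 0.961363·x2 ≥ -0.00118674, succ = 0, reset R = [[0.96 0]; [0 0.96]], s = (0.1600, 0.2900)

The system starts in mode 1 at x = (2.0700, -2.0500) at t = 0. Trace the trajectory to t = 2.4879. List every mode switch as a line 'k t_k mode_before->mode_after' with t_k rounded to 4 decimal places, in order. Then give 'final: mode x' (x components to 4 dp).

Mode 1: guard c·x = -0.0012 hit at Δt = 1.3359 (t = 1.3359), x⁻ = (3.3369, -0.9567) → reset → x⁺ = (3.3634, -0.6285), jump to mode 0
Mode 0: guard c·x = 4.6832 hit at Δt = 0.4252 (t = 1.7611), x⁻ = (4.4218, -2.7024) → reset → x⁺ = (3.6143, -2.6800), jump to mode 1
Mode 1: flow for 0.7268 to horizon, guard not reached → x = (4.1409, -1.8386)

1 1.3359 1->0
2 1.7611 0->1
final: 1 4.1409 -1.8386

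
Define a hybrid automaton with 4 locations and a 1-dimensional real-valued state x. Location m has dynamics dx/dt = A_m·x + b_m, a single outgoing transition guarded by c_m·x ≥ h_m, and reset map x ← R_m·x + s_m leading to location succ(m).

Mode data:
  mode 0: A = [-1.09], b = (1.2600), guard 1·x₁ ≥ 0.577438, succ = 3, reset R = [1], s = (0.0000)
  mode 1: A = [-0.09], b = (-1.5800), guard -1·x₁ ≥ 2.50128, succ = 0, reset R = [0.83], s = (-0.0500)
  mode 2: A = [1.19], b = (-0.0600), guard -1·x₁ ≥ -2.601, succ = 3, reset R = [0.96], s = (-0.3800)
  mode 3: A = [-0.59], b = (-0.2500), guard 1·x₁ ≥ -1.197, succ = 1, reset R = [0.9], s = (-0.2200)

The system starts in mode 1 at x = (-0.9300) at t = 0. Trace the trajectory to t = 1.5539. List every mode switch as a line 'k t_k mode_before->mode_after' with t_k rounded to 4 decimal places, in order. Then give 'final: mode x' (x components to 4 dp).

Mode 1: guard c·x = 2.5013 hit at Δt = 1.1031 (t = 1.1031), x⁻ = (-2.5013) → reset → x⁺ = (-2.1261), jump to mode 0
Mode 0: flow for 0.4508 to horizon, guard not reached → x = (-0.8519)

1 1.1031 1->0
final: 0 -0.8519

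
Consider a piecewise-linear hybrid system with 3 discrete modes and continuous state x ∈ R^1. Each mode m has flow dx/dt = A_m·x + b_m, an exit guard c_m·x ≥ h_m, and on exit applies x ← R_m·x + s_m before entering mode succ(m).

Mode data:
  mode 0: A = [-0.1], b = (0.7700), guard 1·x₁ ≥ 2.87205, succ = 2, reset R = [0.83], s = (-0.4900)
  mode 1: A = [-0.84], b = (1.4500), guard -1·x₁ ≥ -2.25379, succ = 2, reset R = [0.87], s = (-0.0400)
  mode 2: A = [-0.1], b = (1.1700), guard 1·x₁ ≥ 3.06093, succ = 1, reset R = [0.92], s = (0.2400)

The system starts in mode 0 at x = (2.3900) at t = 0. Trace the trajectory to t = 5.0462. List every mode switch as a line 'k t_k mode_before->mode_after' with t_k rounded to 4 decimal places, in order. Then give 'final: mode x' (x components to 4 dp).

1 0.9517 0->2
2 2.2189 2->1
3 3.3195 1->2
4 4.5591 2->1
final: 1 2.6095

Mode 0: guard c·x = 2.8721 hit at Δt = 0.9517 (t = 0.9517), x⁻ = (2.8721) → reset → x⁺ = (1.8938), jump to mode 2
Mode 2: guard c·x = 3.0609 hit at Δt = 1.2672 (t = 2.2189), x⁻ = (3.0609) → reset → x⁺ = (3.0561), jump to mode 1
Mode 1: guard c·x = -2.2538 hit at Δt = 1.1006 (t = 3.3195), x⁻ = (2.2538) → reset → x⁺ = (1.9208), jump to mode 2
Mode 2: guard c·x = 3.0609 hit at Δt = 1.2396 (t = 4.5591), x⁻ = (3.0609) → reset → x⁺ = (3.0561), jump to mode 1
Mode 1: flow for 0.4871 to horizon, guard not reached → x = (2.6095)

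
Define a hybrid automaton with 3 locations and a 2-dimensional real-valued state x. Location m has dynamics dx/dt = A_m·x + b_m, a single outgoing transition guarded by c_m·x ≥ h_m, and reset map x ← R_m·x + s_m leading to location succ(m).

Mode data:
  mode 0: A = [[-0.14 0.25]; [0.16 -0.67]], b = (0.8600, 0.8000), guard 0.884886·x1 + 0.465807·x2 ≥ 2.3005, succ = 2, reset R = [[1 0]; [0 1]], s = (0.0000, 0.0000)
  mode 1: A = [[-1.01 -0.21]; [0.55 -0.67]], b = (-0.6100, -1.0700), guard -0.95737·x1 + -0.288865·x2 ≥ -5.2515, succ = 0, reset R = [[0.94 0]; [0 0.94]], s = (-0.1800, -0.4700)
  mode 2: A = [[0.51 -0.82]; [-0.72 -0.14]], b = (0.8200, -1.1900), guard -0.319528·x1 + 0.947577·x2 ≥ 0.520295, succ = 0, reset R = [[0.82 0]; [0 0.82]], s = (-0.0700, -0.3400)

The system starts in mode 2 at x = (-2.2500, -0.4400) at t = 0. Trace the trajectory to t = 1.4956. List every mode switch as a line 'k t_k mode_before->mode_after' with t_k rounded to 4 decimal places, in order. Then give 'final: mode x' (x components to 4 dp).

1 0.4595 2->0
final: 0 -0.8801 0.1767

Mode 2: guard c·x = 0.5203 hit at Δt = 0.4595 (t = 0.4595), x⁻ = (-2.2780, -0.2191) → reset → x⁺ = (-1.9380, -0.5196), jump to mode 0
Mode 0: flow for 1.0361 to horizon, guard not reached → x = (-0.8801, 0.1767)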